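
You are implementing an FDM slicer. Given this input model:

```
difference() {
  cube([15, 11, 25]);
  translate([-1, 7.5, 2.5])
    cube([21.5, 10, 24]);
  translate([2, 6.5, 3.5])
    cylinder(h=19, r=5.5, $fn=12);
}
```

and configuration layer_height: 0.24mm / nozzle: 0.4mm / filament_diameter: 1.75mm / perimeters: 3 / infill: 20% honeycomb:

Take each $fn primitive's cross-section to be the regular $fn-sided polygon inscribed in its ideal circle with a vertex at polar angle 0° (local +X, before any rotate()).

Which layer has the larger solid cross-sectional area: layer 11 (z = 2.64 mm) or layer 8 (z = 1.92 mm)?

Layer 11 (z = 2.64): the cube is present — its section is the full 15×11 rectangle (area 165.00 mm²); the 21.5×10 cube at (-1, 7.5) contributes its full rectangle (area 215.00 mm²); the cylinder at (2, 6.5) is absent (z outside [3.5, 22.5]); Taking the first minus the rest: starting from the 15×11 cube (165.00 mm²), the 21.5×10 cube at (-1, 7.5) partially overlaps it — only the 52.50 mm² overlap (of its 215.00 mm²) is removed, clipping the outline — area = 112.50 mm². So its area = 112.50 mm². Layer 8 (z = 1.92): the cube is present — its section is the full 15×11 rectangle (area 165.00 mm²); the cube at (-1, 7.5) does not reach this height (z outside [2.5, 26.5]); the cylinder at (2, 6.5) does not reach this height (z outside [3.5, 22.5]); Subtracting the remaining from the first: none of the subtracted shapes is present at this height, so the 15×11 cube is unchanged — area = 165.00 mm². So its area = 165.00 mm². Layer 8 is larger (165.00 vs 112.50 mm²).

layer 8 (z = 1.92 mm)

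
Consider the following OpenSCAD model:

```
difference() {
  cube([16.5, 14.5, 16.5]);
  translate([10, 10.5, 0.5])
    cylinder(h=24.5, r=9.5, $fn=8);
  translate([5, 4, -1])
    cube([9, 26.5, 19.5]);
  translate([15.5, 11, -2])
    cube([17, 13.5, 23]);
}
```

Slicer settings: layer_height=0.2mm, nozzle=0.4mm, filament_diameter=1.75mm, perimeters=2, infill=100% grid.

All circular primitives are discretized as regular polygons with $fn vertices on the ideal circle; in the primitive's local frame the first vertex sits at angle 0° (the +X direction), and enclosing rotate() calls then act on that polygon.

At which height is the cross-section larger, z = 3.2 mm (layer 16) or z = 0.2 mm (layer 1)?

layer 1 (z = 0.2 mm)

Layer 16 (z = 3.2): the cube is present — its section is the full 16.5×14.5 rectangle (area 239.25 mm²); the r=9.5 cylinder at (10, 10.5) contributes a regular 8-gon of circumradius 9.5 (area = (8/2)·9.500²·sin(360°/8) = 255.27 mm²); the cube at (5, 4) (footprint 9×26.5) is included at this height (area 238.50 mm²); the cube at (15.5, 11) is present — its section is the full 17×13.5 rectangle (area 229.50 mm²); Taking the first minus the rest: starting from the 16.5×14.5 cube (239.25 mm²), the r=9.5 cylinder at (10, 10.5) partially overlaps it — only the 177.50 mm² overlap (of its 255.27 mm²) is removed, clipping the outline; the 9×26.5 cube at (5, 4) misses the remaining region (no effect); the 17×13.5 cube at (15.5, 11) misses the remaining region (no effect) — area = 61.75 mm². So its area = 61.75 mm². Layer 1 (z = 0.2): the cube (footprint 16.5×14.5) is included at this height (area 239.25 mm²); the cylinder at (10, 10.5) is not intersected at this z (z outside [0.5, 25]); the cube at (5, 4) (footprint 9×26.5) is included at this height (area 238.50 mm²); the cube at (15.5, 11) (footprint 17×13.5) is included at this height (area 229.50 mm²); Taking the first minus the rest: starting from the 16.5×14.5 cube (239.25 mm²), the 9×26.5 cube at (5, 4) partially overlaps it — only the 94.50 mm² overlap (of its 238.50 mm²) is removed, clipping the outline; the 17×13.5 cube at (15.5, 11) partially overlaps it — only the 3.50 mm² overlap (of its 229.50 mm²) is removed, clipping the outline — area = 141.25 mm². So its area = 141.25 mm². Layer 1 is larger (141.25 vs 61.75 mm²).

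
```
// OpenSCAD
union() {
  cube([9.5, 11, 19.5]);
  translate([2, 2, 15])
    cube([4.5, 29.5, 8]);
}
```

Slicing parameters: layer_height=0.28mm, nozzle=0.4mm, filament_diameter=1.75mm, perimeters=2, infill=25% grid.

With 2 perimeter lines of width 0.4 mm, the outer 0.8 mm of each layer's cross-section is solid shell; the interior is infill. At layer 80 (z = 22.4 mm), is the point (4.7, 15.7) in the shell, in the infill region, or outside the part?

infill

At z = 22.4 mm: the cube is absent (z outside [0, 19.5]); the 4.5×29.5 cube at (2, 2) contributes its full rectangle; Merging all regions: only the 4.5×29.5 cube at (2, 2) is present, so the union is just that shape — 1 connected region. Overall, the cross-section is a single solid region. The nearest boundary edge runs (6.50, 2.00)→(6.50, 31.50); distance from the point to it = 1.80 mm. The point is inside the cross-section and 1.80 mm from the nearest boundary — more than the 0.8 mm shell width (2 × 0.4), so it's in the infill interior.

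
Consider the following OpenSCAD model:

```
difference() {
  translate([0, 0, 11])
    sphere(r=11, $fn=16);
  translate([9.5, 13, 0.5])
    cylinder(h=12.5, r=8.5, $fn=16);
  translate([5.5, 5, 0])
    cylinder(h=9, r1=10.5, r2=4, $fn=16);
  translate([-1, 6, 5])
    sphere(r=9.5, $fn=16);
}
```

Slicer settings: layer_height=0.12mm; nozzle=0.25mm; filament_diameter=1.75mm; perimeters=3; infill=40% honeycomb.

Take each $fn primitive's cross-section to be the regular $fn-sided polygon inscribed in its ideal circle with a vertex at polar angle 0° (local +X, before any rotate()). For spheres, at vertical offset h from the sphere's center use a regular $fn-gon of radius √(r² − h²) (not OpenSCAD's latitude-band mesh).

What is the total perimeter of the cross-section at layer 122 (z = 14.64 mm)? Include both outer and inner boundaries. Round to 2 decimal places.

At z = 14.64 mm: the r=11 sphere slices to a regular 16-gon of circumradius 10.380 (√(r²−h²) with h=3.64 from center) (perimeter = 2·16·10.380·sin(180°/16) = 64.80 mm); the cylinder at (9.5, 13) is not intersected at this z (z outside [0.5, 13]); the cone at (5.5, 5) does not reach this height (z outside [0, 9]); the sphere at (-1, 6) is absent (|z−center|=9.640 > r=9.5); Taking the first minus the rest: none of the subtracted shapes is present at this height, so the r=11 sphere is unchanged — boundary = 64.80 mm. Overall, the cross-section is a single solid region. Total boundary length (outer) = 64.80 mm.

64.80 mm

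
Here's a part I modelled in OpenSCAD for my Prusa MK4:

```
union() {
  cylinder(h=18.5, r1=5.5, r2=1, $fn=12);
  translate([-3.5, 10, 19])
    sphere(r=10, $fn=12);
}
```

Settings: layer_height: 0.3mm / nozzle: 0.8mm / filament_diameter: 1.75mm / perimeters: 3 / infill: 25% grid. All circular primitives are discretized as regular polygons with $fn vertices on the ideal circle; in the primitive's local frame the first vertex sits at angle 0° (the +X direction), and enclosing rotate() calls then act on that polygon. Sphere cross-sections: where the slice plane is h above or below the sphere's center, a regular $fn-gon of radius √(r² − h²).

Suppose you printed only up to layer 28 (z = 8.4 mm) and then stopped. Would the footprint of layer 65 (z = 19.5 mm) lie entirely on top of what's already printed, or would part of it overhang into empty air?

part overhangs

Compare the two slices. At z = 8.4: the cone contributes a regular 12-gon of circumradius 3.457 (interpolated between r1=5.5 and r2=1 at t=0.454) (area = (12/2)·3.457²·sin(360°/12) = 35.85 mm²); the sphere at (-3.5, 10) is absent (|z−center|=10.600 > r=10); Combining (union): only the cone is present, so the union is just that shape — area = 35.85 mm². At z = 19.5: the cone does not reach this height (z outside [0, 18.5]); the r=10 sphere at (-3.5, 10) contributes a regular 12-gon of circumradius √(10²−0.5²) = 9.987 (area = (12/2)·9.987²·sin(360°/12) = 299.25 mm²); Combining (union): only the r=10 sphere at (-3.5, 10) is present, so the union is just that shape — area = 299.25 mm². Checking containment: at z = 19.5 the cross-section extends beyond the z = 8.4 cross-section by about 287.96 mm².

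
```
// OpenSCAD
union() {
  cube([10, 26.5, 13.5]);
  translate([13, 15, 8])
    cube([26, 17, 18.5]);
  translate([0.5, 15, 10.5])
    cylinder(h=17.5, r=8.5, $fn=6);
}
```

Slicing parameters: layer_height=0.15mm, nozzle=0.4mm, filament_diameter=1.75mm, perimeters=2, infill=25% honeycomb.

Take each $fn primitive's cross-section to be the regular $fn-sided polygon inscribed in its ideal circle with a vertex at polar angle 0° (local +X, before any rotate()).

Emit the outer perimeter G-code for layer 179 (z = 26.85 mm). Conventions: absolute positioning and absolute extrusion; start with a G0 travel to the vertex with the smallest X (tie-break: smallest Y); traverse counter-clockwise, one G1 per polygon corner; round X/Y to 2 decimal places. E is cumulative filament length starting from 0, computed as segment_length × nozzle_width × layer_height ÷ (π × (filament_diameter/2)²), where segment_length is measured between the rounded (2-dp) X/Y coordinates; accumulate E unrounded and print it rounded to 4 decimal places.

At z = 26.85 mm: the cube does not reach this height (z outside [0, 13.5]); the cube at (13, 15) is not intersected at this z (z outside [8, 26.5]); the cylinder at (0.5, 15): section is a regular 6-gon, circumradius r=8.5; Taking the union: only the r=8.5 cylinder at (0.5, 15) is present, so the union is just that shape — 1 connected region. The outline is a single polygon with 6 vertices. Extrusion per mm of travel: 0.4 × 0.15 / (π × 0.875²) = 0.024945. Accumulating E over each segment gives final E = 1.2721.

G0 X-8.00 Y15.00 Z26.85
G1 X-3.75 Y7.64 E0.2120
G1 X4.75 Y7.64 E0.4240
G1 X9.00 Y15.00 E0.6360
G1 X4.75 Y22.36 E0.8481
G1 X-3.75 Y22.36 E1.0601
G1 X-8.00 Y15.00 E1.2721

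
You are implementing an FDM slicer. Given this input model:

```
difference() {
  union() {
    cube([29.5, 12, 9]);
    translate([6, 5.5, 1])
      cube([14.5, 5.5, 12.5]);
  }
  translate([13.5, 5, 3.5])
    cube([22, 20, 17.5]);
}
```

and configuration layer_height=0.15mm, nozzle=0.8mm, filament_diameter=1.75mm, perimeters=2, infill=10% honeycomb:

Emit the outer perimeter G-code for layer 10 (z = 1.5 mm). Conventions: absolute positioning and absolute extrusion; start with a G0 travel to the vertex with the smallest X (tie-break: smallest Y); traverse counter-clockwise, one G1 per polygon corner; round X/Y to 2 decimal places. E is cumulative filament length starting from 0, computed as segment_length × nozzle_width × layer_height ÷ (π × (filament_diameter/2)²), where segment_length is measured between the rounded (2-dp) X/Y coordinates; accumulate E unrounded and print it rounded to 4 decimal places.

G0 X0.00 Y0.00 Z1.50
G1 X29.50 Y0.00 E1.4718
G1 X29.50 Y12.00 E2.0704
G1 X0.00 Y12.00 E3.5422
G1 X0.00 Y0.00 E4.1409

At z = 1.5 mm: the 29.5×12 cube contributes its full rectangle; the cube at (6, 5.5) (footprint 14.5×5.5) is included at this height; Taking the union: the 14.5×5.5 cube at (6, 5.5) lies entirely inside the 29.5×12 cube, so the union is just the 29.5×12 cube — 1 connected region; the cube at (13.5, 5) is absent (z outside [3.5, 21]); Subtracting the remaining from the first: none of the subtracted shapes is present at this height, so the result so far is unchanged — 1 connected region. The outline is a single polygon with 4 vertices. Extrusion per mm of travel: 0.8 × 0.15 / (π × 0.875²) = 0.049890. Accumulating E over each segment gives final E = 4.1409.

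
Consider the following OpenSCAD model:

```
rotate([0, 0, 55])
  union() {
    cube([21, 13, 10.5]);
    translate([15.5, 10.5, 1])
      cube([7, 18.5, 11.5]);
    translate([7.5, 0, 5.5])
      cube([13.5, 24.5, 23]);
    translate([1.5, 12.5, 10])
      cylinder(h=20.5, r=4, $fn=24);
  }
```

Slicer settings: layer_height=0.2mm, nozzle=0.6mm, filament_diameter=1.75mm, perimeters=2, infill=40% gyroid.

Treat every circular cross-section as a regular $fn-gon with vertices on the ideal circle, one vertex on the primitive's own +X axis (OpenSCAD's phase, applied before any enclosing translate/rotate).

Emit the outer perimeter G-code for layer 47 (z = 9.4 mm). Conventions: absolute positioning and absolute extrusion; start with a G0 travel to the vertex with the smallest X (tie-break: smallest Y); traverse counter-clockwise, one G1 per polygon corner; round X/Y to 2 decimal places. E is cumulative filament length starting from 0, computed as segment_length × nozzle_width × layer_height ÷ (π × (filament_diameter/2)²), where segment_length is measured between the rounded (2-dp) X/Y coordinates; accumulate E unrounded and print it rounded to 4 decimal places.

G0 X-15.77 Y20.20 Z9.40
G1 X-6.35 Y13.60 E0.5738
G1 X-10.65 Y7.46 E0.9478
G1 X0.00 Y0.00 E1.5965
G1 X12.05 Y17.20 E2.6443
G1 X3.44 Y23.22 E3.1684
G1 X4.30 Y24.45 E3.2433
G1 X-10.85 Y35.06 E4.1660
G1 X-14.86 Y29.33 E4.5150
G1 X-11.18 Y26.75 E4.7392
G1 X-15.77 Y20.20 E5.1382

At z = 9.4 mm: the 21×13 cube contributes its full rectangle; the cube at (15.5, 10.5) is present — its section is the full 7×18.5 rectangle; the cube at (7.5, 0) (footprint 13.5×24.5) is included at this height; the cylinder at (1.5, 12.5) is not intersected at this z (z outside [10, 30.5]); Merging all regions: the regions partially overlap (shared area 252.50 mm²), so overlapping operands fuse into one piece — 1 connected region; (whole slice rotated 55° about Z — lengths, areas and connectivity unchanged). The outline is a single polygon with 10 vertices. Extrusion per mm of travel: 0.6 × 0.2 / (π × 0.875²) = 0.049890. Accumulating E over each segment gives final E = 5.1382.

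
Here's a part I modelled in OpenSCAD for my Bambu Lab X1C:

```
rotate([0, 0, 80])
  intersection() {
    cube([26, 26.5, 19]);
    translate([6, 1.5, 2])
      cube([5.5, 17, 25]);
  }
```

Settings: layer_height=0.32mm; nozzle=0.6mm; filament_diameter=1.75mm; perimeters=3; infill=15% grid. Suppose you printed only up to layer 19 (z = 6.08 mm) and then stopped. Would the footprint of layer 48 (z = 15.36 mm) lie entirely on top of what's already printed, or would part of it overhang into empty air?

Compare the two slices. At z = 6.08: the cube is present — its section is the full 26×26.5 rectangle (area 689.00 mm²); the cube at (6, 1.5) is present — its section is the full 5.5×17 rectangle (area 93.50 mm²); Keeping only the common overlap: the 5.5×17 cube at (6, 1.5) lies inside the 26×26.5 cube, so the common part is the 5.5×17 cube at (6, 1.5) itself — area = 93.50 mm²; (rotated 80° about Z; rotation is an isometry so areas/perimeters/island counts are preserved). At z = 15.36: the cube (footprint 26×26.5) is included at this height (area 689.00 mm²); the cube at (6, 1.5) is present — its section is the full 5.5×17 rectangle (area 93.50 mm²); Keeping only the common overlap: the 5.5×17 cube at (6, 1.5) lies inside the 26×26.5 cube, so the common part is the 5.5×17 cube at (6, 1.5) itself — area = 93.50 mm²; (rotated 80° about Z; rotation is an isometry so areas/perimeters/island counts are preserved). Checking containment: the cross-section at z = 15.36 is a subset of the cross-section at z = 6.08.

entirely on top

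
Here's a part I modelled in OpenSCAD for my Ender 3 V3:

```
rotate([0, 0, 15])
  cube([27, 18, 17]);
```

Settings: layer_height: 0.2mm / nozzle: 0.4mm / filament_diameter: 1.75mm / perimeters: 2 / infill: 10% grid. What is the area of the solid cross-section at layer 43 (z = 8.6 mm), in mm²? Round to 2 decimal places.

486.00 mm²

At z = 8.6 mm: the cube (footprint 27×18) is included at this height (area 486.00 mm²); (rotated 15° about Z; rotation is an isometry so areas/perimeters/island counts are preserved). Overall, the cross-section is a single solid region. Net area = 486.00 mm².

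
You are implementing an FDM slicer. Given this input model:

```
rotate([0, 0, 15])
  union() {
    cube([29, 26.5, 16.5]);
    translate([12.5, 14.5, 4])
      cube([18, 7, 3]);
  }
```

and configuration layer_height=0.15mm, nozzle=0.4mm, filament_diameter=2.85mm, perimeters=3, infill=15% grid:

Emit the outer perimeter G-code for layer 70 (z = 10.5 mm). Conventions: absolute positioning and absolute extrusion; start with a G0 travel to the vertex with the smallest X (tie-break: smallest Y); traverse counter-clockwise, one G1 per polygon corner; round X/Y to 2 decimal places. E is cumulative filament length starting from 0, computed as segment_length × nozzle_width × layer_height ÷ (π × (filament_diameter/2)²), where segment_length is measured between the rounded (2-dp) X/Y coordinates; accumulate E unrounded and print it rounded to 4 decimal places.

G0 X-6.86 Y25.60 Z10.50
G1 X0.00 Y0.00 E0.2493
G1 X28.01 Y7.51 E0.5220
G1 X21.15 Y33.10 E0.7712
G1 X-6.86 Y25.60 E1.0439

At z = 10.5 mm: the cube is present — its section is the full 29×26.5 rectangle; the cube at (12.5, 14.5) is absent (z outside [4, 7]); Taking the union: only the 29×26.5 cube is present, so the union is just that shape — 1 connected region; (whole slice rotated 15° about Z — lengths, areas and connectivity unchanged). The outline is a single polygon with 4 vertices. Extrusion per mm of travel: 0.4 × 0.15 / (π × 1.425²) = 0.009405. Accumulating E over each segment gives final E = 1.0439.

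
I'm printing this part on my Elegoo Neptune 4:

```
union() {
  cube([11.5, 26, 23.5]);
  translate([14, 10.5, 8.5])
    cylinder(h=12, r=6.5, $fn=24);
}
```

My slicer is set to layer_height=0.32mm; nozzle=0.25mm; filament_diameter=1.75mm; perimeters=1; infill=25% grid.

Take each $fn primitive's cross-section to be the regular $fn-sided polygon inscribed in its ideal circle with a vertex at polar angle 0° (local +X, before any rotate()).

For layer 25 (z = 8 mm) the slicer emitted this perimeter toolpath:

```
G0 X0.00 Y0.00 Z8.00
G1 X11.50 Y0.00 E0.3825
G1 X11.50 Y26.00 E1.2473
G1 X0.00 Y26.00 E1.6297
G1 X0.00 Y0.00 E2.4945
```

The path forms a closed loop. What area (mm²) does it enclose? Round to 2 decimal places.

Apply the shoelace formula to the sequence of (X, Y) vertices; enclosed area = 299.00 mm².

299.00 mm²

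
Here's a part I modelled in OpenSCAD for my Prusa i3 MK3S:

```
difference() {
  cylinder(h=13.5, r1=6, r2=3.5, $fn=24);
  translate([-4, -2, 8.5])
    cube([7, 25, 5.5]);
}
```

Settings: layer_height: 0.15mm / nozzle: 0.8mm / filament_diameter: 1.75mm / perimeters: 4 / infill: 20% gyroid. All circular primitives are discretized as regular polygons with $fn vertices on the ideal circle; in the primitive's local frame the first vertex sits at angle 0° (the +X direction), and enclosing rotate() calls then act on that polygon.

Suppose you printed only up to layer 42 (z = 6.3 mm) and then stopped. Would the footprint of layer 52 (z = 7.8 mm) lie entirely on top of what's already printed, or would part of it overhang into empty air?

entirely on top

Compare the two slices. At z = 6.3: the cone (r1=6→r2=3.5) has section circumradius 4.833 here — a regular 24-gon (area = (24/2)·4.833²·sin(360°/24) = 72.56 mm²); the cube at (-4, -2) is absent (z outside [8.5, 14]); Subtracting the remaining from the first: none of the subtracted shapes is present at this height, so the cone is unchanged — area = 72.56 mm². At z = 7.8: the cone (r1=6→r2=3.5) has section circumradius 4.556 here — a regular 24-gon (area = (24/2)·4.556²·sin(360°/24) = 64.46 mm²); the cube at (-4, -2) does not reach this height (z outside [8.5, 14]); Taking the first minus the rest: none of the subtracted shapes is present at this height, so the cone is unchanged — area = 64.46 mm². Checking containment: the cross-section at z = 7.8 is a subset of the cross-section at z = 6.3.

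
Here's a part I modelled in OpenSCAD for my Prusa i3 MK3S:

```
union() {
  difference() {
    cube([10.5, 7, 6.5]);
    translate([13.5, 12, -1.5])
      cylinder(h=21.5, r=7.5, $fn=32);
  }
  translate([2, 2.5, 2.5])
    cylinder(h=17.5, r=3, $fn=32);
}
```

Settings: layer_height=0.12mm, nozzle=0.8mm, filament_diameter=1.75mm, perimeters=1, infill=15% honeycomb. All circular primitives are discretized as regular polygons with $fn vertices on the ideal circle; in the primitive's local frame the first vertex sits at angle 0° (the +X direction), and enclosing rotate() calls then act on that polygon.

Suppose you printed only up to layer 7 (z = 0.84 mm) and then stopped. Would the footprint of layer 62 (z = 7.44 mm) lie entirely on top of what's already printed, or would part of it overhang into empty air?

Compare the two slices. At z = 0.84: the 10.5×7 cube contributes its full rectangle (area 73.50 mm²); the r=7.5 cylinder at (13.5, 12) gives a regular 32-gon of circumradius 7.5 (constant along its height) (area = (32/2)·7.500²·sin(360°/32) = 175.58 mm²); Taking the first minus the rest: starting from the 10.5×7 cube (73.50 mm²), the r=7.5 cylinder at (13.5, 12) partially overlaps it — only the 2.72 mm² overlap (of its 175.58 mm²) is removed, clipping the outline — area = 70.78 mm²; the cylinder at (2, 2.5) is not intersected at this z (z outside [2.5, 20]); Merging all regions: only that combined region is present, so the union is just that shape — area = 70.78 mm². At z = 7.44: the cube is not intersected at this z (z outside [0, 6.5]); the r=7.5 cylinder at (13.5, 12) gives a regular 32-gon of circumradius 7.5 (constant along its height) (area = (32/2)·7.500²·sin(360°/32) = 175.58 mm²); Taking the first minus the rest: the first operand is absent here, so nothing remains; the r=3 cylinder at (2, 2.5) contributes a regular 32-gon of circumradius 3 (area = (32/2)·3.000²·sin(360°/32) = 28.09 mm²); Combining (union): only the r=3 cylinder at (2, 2.5) is present, so the union is just that shape — area = 28.09 mm². Checking containment: at z = 7.44 the cross-section extends beyond the z = 0.84 cross-section by about 4.14 mm².

part overhangs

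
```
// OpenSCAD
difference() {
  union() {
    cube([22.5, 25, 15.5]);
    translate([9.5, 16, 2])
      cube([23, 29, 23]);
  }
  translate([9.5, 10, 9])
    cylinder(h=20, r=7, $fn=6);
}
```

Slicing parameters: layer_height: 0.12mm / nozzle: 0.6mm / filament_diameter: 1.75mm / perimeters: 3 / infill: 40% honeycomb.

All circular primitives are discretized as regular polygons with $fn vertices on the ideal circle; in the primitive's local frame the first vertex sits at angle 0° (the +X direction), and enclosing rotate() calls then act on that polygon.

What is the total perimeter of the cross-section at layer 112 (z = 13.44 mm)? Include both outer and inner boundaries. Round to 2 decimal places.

At z = 13.44 mm: the cube is present — its section is the full 22.5×25 rectangle (perimeter 95.00 mm); the cube at (9.5, 16) (footprint 23×29) is included at this height (perimeter 104.00 mm); Taking the union: the regions partially overlap (shared area 117.00 mm²), so the edge portions inside another operand are dropped and the merged outline is re-measured after clipping — boundary = 155.00 mm; the cylinder at (9.5, 10): section is a regular 6-gon, circumradius r=7 (perimeter = 2·6·7.000·sin(180°/6) = 42.00 mm); Taking the first minus the rest: starting from the result so far, the r=7 cylinder at (9.5, 10) lies wholly inside it (removes its full 127.31 mm² and its 42.00 mm outline becomes a hole wall) — boundary (outer + 1 inner loop) = 197.00 mm. Overall, the cross-section is one region with 1 hole. Total boundary length (outer + inner) = 197.00 mm.

197.00 mm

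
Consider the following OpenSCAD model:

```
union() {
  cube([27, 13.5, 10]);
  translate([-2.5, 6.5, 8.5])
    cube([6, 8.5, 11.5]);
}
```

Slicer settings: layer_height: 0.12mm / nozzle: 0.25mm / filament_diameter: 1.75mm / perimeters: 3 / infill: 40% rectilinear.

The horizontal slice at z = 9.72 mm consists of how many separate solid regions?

At z = 9.72 mm: the 27×13.5 cube contributes its full rectangle; the 6×8.5 cube at (-2.5, 6.5) contributes its full rectangle; Taking the union: the regions partially overlap (shared area 24.50 mm²), so overlapping operands fuse into one piece — 1 connected region. The result has 1 disconnected region.

1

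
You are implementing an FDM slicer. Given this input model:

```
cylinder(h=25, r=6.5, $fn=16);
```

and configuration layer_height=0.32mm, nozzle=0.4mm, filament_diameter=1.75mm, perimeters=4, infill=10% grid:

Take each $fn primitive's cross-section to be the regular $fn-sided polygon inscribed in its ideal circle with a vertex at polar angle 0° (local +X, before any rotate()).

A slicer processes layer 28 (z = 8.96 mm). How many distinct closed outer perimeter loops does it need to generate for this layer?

1

At z = 8.96 mm: the cylinder: section is a regular 16-gon, circumradius r=6.5. The result has 1 disconnected region.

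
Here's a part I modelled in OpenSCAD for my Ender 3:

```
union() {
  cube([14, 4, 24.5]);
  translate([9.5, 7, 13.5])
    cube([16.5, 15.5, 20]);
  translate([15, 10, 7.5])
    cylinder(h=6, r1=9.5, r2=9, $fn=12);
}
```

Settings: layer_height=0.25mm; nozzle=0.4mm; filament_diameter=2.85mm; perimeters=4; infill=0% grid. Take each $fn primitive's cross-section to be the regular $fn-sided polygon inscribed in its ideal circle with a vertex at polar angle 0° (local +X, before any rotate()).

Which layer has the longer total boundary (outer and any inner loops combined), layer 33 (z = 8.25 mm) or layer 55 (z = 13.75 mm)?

Layer 33 (z = 8.25): the 14×4 cube contributes its full rectangle (perimeter 36.00 mm); the cube at (9.5, 7) is not intersected at this z (z outside [13.5, 33.5]); the cone at (15, 10): at t=0.125 of its height the radius interpolates to r₁+(r₂−r₁)t = 9.438, giving a regular 12-gon of that circumradius (perimeter = 2·12·9.438·sin(180°/12) = 58.62 mm); Combining (union): the regions partially overlap (shared area 12.30 mm²), so the edge portions inside another operand are dropped and the merged outline is re-measured after clipping — boundary = 78.64 mm. So its perimeter = 78.64 mm. Layer 55 (z = 13.75): the cube (footprint 14×4) is included at this height (perimeter 36.00 mm); the cube at (9.5, 7) is present — its section is the full 16.5×15.5 rectangle (perimeter 64.00 mm); the cone at (15, 10) is absent (z outside [7.5, 13.5]); Taking the union: the 2 present regions are separate (no shared area or edge), so areas and boundary lengths simply add and each stays a separate island — boundary = 100.00 mm. So its perimeter = 100.00 mm. Layer 55 is larger (100.00 vs 78.64 mm).

layer 55 (z = 13.75 mm)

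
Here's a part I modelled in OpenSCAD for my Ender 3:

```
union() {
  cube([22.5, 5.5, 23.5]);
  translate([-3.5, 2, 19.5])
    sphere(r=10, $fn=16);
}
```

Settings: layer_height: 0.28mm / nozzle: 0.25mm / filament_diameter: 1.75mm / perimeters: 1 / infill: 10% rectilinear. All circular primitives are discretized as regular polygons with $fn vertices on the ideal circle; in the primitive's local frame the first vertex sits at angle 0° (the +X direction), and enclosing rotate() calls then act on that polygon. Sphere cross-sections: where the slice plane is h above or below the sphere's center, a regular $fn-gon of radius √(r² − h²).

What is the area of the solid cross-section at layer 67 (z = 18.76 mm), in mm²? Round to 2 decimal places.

394.24 mm²

At z = 18.76 mm: the cube (footprint 22.5×5.5) is included at this height (area 123.75 mm²); the sphere at (-3.5, 2): section is a regular 16-gon, circumradius = √(r²−h²) = √(10²−0.74²) = 9.973 (area = (16/2)·9.973²·sin(360°/16) = 304.47 mm²); Merging all regions: the regions partially overlap — summed areas 428.22 mm² minus the doubly-counted overlap 33.98 mm² gives 394.24 mm² — area = 394.24 mm². Overall, the cross-section is a single solid region. Net area = 394.24 mm².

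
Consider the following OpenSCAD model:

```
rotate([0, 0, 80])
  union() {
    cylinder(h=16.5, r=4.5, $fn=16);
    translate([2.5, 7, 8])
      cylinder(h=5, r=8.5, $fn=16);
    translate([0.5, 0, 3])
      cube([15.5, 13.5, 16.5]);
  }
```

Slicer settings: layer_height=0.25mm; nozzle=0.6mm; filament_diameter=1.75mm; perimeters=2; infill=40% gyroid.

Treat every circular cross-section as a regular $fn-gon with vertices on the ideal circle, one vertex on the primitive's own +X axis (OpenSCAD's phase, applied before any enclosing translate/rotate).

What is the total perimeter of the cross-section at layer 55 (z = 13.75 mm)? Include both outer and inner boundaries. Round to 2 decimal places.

71.18 mm

At z = 13.75 mm: the cylinder: section is a regular 16-gon, circumradius r=4.5 (perimeter = 2·16·4.500·sin(180°/16) = 28.09 mm); the cylinder at (2.5, 7) is absent (z outside [8, 13]); the cube at (0.5, 0) (footprint 15.5×13.5) is included at this height (perimeter 58.00 mm); Merging all regions: the regions partially overlap (shared area 13.27 mm²), so the edge portions inside another operand are dropped and the merged outline is re-measured after clipping — boundary = 71.18 mm; (whole slice rotated 80° about Z — lengths, areas and connectivity unchanged). Overall, the cross-section is a single solid region. Total boundary length (outer) = 71.18 mm.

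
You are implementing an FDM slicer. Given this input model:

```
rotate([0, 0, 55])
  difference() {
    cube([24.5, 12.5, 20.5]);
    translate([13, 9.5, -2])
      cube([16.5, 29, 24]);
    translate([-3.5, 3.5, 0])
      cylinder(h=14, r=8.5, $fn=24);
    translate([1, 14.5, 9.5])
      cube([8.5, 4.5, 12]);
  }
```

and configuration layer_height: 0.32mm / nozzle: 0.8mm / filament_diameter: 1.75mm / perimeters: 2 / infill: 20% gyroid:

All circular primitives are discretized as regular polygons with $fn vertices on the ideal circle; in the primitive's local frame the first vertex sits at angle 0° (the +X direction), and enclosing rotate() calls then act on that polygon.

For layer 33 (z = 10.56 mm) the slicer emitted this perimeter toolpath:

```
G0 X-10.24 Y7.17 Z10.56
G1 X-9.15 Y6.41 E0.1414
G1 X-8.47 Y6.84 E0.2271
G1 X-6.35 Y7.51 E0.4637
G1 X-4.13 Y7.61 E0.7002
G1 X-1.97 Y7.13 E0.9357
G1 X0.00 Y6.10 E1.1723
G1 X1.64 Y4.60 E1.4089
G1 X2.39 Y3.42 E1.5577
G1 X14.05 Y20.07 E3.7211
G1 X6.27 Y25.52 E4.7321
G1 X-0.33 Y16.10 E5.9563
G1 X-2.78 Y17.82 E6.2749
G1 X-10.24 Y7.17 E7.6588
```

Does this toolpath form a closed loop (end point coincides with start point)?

yes

Start point (G0): (-10.24, 7.17). End point (last G1): the path returns to the start — closed.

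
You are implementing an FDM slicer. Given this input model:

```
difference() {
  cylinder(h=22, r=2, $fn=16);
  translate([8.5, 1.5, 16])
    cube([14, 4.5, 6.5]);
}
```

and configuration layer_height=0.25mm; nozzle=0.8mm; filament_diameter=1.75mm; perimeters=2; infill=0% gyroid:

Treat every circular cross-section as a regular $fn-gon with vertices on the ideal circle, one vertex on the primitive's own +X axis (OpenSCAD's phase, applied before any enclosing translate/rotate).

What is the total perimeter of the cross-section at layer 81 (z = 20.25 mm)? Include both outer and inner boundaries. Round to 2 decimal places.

12.49 mm

At z = 20.25 mm: the r=2 cylinder contributes a regular 16-gon of circumradius 2 (perimeter = 2·16·2.000·sin(180°/16) = 12.49 mm); the cube at (8.5, 1.5) (footprint 14×4.5) is included at this height (perimeter 37.00 mm); Subtracting the remaining from the first: starting from the r=2 cylinder, the 14×4.5 cube at (8.5, 1.5) misses the remaining region (no effect) — boundary = 12.49 mm. Overall, the cross-section is a single solid region. Total boundary length (outer) = 12.49 mm.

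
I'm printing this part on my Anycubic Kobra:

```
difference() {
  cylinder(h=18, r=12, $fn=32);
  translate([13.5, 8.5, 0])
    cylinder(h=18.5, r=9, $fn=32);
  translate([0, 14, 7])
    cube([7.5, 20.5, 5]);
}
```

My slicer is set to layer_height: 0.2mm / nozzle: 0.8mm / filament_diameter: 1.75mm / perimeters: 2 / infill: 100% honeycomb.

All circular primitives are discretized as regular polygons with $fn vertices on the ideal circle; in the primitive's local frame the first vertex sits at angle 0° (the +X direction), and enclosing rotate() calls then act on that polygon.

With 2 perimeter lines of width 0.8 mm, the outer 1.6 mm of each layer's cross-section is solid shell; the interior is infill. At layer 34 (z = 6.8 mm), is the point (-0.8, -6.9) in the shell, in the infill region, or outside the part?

At z = 6.8 mm: the r=12 cylinder gives a regular 32-gon of circumradius 12 (constant along its height); the cylinder at (13.5, 8.5): section is a regular 32-gon, circumradius r=9; the cube at (0, 14) is absent (z outside [7, 12]); After the difference (first − rest): starting from the r=12 cylinder, the r=9 cylinder at (13.5, 8.5) partially overlaps it — only the 45.53 mm² overlap (of its 252.84 mm²) is removed, clipping the outline — 1 connected region. Overall, the cross-section is a single solid region. The nearest boundary edge runs (-0.00, -12.00)→(-2.34, -11.77); distance from the point to it = 5.00 mm. The point is inside the cross-section and 5.00 mm from the nearest boundary — more than the 1.6 mm shell width (2 × 0.8), so it's in the infill interior.

infill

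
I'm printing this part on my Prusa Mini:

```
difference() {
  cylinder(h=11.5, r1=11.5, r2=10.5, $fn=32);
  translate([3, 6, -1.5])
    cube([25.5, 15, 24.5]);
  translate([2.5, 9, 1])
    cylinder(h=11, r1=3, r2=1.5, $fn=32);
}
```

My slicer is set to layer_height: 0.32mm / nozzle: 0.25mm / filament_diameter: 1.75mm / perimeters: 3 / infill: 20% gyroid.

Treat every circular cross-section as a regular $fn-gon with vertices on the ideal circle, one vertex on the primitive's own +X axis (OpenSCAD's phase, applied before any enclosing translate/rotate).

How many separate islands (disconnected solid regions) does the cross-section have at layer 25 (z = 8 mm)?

At z = 8 mm: the cone (r1=11.5→r2=10.5) has section circumradius 10.804 here — a regular 32-gon; the cube at (3, 6) (footprint 25.5×15) is included at this height; the cone at (2.5, 9) (r1=3→r2=1.5) has section circumradius 2.045 here — a regular 32-gon; Subtracting the remaining from the first: starting from the cone, the 25.5×15 cube at (3, 6) partially overlaps it — only the 16.11 mm² overlap (of its 382.50 mm²) is removed, clipping the outline; the cone at (2.5, 9) partially overlaps it — only the 7.87 mm² overlap (of its 13.06 mm²) is removed, clipping the outline — 1 connected region. Overall, the cross-section is a single solid region. Island count = 1.

1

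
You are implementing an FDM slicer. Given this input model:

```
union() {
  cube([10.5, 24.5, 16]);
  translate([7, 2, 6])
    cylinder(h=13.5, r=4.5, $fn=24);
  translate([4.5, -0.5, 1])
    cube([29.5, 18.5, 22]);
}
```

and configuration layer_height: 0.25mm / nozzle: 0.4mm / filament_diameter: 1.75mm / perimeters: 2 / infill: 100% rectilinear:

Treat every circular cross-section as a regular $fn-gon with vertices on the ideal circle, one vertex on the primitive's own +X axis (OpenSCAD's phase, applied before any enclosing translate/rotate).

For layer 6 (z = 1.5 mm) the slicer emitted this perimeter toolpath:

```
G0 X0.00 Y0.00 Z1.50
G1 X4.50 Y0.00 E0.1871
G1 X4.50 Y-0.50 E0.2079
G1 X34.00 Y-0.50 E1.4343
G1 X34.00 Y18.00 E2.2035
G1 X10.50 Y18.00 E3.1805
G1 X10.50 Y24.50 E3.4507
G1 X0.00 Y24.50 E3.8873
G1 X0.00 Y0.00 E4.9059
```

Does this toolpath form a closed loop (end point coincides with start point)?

Start point (G0): (0.00, 0.00). End point (last G1): the path returns to the start — closed.

yes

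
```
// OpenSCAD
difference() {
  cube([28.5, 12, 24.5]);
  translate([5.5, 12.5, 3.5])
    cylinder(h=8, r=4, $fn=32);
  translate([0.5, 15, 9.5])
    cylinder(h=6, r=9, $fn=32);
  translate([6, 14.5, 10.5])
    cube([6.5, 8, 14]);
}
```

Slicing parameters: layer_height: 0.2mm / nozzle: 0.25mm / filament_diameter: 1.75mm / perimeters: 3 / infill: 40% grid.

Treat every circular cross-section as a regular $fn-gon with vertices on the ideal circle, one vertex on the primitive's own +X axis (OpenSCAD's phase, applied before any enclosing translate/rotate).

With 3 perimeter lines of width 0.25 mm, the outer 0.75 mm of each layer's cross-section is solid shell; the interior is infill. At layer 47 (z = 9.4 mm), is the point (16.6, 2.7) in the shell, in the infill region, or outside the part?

At z = 9.4 mm: the 28.5×12 cube contributes its full rectangle; the cylinder at (5.5, 12.5): section is a regular 32-gon, circumradius r=4; the cylinder at (0.5, 15) is not intersected at this z (z outside [9.5, 15.5]); the cube at (6, 14.5) is not intersected at this z (z outside [10.5, 24.5]); Subtracting the remaining from the first: starting from the 28.5×12 cube, the r=4 cylinder at (5.5, 12.5) partially overlaps it — only the 21.00 mm² overlap (of its 49.94 mm²) is removed, clipping the outline — 1 connected region. Overall, the cross-section is a single solid region. The nearest boundary edge runs (28.50, 0.00)→(0.00, 0.00); distance from the point to it = 2.70 mm. The point is inside the cross-section and 2.70 mm from the nearest boundary — more than the 0.75 mm shell width (3 × 0.25), so it's in the infill interior.

infill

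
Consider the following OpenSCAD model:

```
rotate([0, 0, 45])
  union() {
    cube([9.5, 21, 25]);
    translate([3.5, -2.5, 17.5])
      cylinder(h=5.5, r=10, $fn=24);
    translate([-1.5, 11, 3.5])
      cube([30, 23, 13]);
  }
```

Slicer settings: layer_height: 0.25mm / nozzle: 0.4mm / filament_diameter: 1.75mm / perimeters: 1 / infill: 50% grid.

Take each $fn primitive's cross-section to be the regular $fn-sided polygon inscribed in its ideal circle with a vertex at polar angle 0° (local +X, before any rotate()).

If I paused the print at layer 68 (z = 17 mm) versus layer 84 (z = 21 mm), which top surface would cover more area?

Layer 68 (z = 17): the cube (footprint 9.5×21) is included at this height (area 199.50 mm²); the cylinder at (3.5, -2.5) is not intersected at this z (z outside [17.5, 23]); the cube at (-1.5, 11) does not reach this height (z outside [3.5, 16.5]); Combining (union): only the 9.5×21 cube is present, so the union is just that shape — area = 199.50 mm²; (rotated 45° about Z; rotation is an isometry so areas/perimeters/island counts are preserved). So its area = 199.50 mm². Layer 84 (z = 21): the cube is present — its section is the full 9.5×21 rectangle (area 199.50 mm²); the cylinder at (3.5, -2.5): section is a regular 24-gon, circumradius r=10 (area = (24/2)·10.000²·sin(360°/24) = 310.58 mm²); the cube at (-1.5, 11) is absent (z outside [3.5, 16.5]); Taking the union: the regions partially overlap — summed areas 510.08 mm² minus the doubly-counted overlap 66.14 mm² gives 443.95 mm² — area = 443.95 mm²; (rotated 45° about Z; rotation is an isometry so areas/perimeters/island counts are preserved). So its area = 443.95 mm². Layer 84 is larger (443.95 vs 199.50 mm²).

layer 84 (z = 21 mm)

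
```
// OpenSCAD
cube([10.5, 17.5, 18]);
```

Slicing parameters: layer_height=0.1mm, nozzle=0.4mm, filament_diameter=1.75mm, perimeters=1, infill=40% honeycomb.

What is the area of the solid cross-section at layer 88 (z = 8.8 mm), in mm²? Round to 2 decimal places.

At z = 8.8 mm: the 10.5×17.5 cube contributes its full rectangle (area 183.75 mm²). Overall, the cross-section is a single solid region. Net area = 183.75 mm².

183.75 mm²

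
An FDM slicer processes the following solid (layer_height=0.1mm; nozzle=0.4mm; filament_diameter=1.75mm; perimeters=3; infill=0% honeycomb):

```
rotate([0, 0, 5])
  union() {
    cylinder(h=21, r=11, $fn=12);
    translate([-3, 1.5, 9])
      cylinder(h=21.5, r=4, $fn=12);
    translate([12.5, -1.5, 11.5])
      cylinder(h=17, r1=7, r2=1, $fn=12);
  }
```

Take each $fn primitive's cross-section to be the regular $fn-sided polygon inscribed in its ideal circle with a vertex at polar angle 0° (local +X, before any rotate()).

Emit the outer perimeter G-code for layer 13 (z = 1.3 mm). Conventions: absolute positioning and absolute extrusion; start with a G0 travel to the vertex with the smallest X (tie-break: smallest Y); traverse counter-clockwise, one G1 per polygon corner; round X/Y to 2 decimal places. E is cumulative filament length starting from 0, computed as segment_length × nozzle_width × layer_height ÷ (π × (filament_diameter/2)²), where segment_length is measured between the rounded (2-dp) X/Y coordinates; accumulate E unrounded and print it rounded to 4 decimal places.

At z = 1.3 mm: the cylinder: section is a regular 12-gon, circumradius r=11; the cylinder at (-3, 1.5) is not intersected at this z (z outside [9, 30.5]); the cone at (12.5, -1.5) is absent (z outside [11.5, 28.5]); Combining (union): only the r=11 cylinder is present, so the union is just that shape — 1 connected region; (whole slice rotated 5° about Z — lengths, areas and connectivity unchanged). The outline is a single polygon with 12 vertices. Extrusion per mm of travel: 0.4 × 0.1 / (π × 0.875²) = 0.016630. Accumulating E over each segment gives final E = 1.1364.

G0 X-10.96 Y-0.96 Z1.30
G1 X-9.01 Y-6.31 E0.0947
G1 X-4.65 Y-9.97 E0.1894
G1 X0.96 Y-10.96 E0.2841
G1 X6.31 Y-9.01 E0.3788
G1 X9.97 Y-4.65 E0.4735
G1 X10.96 Y0.96 E0.5682
G1 X9.01 Y6.31 E0.6629
G1 X4.65 Y9.97 E0.7576
G1 X-0.96 Y10.96 E0.8523
G1 X-6.31 Y9.01 E0.9470
G1 X-9.97 Y4.65 E1.0417
G1 X-10.96 Y-0.96 E1.1364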